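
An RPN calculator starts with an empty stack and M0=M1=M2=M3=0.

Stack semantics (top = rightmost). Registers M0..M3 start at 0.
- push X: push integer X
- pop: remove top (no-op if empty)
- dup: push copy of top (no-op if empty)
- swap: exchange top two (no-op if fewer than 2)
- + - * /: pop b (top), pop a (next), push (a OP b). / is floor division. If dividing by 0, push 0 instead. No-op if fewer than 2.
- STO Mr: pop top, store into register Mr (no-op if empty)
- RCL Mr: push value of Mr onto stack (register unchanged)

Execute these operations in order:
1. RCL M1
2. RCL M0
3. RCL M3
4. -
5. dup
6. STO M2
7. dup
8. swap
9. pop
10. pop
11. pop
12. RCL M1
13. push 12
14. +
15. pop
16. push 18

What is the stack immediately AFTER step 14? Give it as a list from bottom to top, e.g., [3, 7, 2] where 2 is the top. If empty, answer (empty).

After op 1 (RCL M1): stack=[0] mem=[0,0,0,0]
After op 2 (RCL M0): stack=[0,0] mem=[0,0,0,0]
After op 3 (RCL M3): stack=[0,0,0] mem=[0,0,0,0]
After op 4 (-): stack=[0,0] mem=[0,0,0,0]
After op 5 (dup): stack=[0,0,0] mem=[0,0,0,0]
After op 6 (STO M2): stack=[0,0] mem=[0,0,0,0]
After op 7 (dup): stack=[0,0,0] mem=[0,0,0,0]
After op 8 (swap): stack=[0,0,0] mem=[0,0,0,0]
After op 9 (pop): stack=[0,0] mem=[0,0,0,0]
After op 10 (pop): stack=[0] mem=[0,0,0,0]
After op 11 (pop): stack=[empty] mem=[0,0,0,0]
After op 12 (RCL M1): stack=[0] mem=[0,0,0,0]
After op 13 (push 12): stack=[0,12] mem=[0,0,0,0]
After op 14 (+): stack=[12] mem=[0,0,0,0]

[12]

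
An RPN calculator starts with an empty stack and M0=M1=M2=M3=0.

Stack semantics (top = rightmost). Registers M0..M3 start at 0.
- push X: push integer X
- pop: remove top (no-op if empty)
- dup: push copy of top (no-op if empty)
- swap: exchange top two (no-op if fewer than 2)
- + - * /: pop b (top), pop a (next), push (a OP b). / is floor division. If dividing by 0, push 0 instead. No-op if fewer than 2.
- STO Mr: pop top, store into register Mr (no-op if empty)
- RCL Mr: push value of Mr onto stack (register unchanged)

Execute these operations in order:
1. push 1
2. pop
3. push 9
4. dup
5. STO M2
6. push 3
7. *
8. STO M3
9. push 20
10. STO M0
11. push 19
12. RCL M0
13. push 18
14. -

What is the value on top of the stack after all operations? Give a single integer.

After op 1 (push 1): stack=[1] mem=[0,0,0,0]
After op 2 (pop): stack=[empty] mem=[0,0,0,0]
After op 3 (push 9): stack=[9] mem=[0,0,0,0]
After op 4 (dup): stack=[9,9] mem=[0,0,0,0]
After op 5 (STO M2): stack=[9] mem=[0,0,9,0]
After op 6 (push 3): stack=[9,3] mem=[0,0,9,0]
After op 7 (*): stack=[27] mem=[0,0,9,0]
After op 8 (STO M3): stack=[empty] mem=[0,0,9,27]
After op 9 (push 20): stack=[20] mem=[0,0,9,27]
After op 10 (STO M0): stack=[empty] mem=[20,0,9,27]
After op 11 (push 19): stack=[19] mem=[20,0,9,27]
After op 12 (RCL M0): stack=[19,20] mem=[20,0,9,27]
After op 13 (push 18): stack=[19,20,18] mem=[20,0,9,27]
After op 14 (-): stack=[19,2] mem=[20,0,9,27]

Answer: 2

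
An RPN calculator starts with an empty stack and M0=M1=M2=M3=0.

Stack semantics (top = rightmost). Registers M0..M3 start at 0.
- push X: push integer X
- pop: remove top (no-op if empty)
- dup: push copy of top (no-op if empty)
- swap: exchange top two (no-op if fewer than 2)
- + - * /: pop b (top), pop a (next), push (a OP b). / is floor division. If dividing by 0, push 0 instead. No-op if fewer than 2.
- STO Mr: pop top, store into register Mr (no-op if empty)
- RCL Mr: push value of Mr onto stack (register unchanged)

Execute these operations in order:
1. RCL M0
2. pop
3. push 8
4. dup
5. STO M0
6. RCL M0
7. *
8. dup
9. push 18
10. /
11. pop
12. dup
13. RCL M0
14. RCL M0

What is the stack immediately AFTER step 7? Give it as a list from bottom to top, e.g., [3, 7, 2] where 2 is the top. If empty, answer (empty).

After op 1 (RCL M0): stack=[0] mem=[0,0,0,0]
After op 2 (pop): stack=[empty] mem=[0,0,0,0]
After op 3 (push 8): stack=[8] mem=[0,0,0,0]
After op 4 (dup): stack=[8,8] mem=[0,0,0,0]
After op 5 (STO M0): stack=[8] mem=[8,0,0,0]
After op 6 (RCL M0): stack=[8,8] mem=[8,0,0,0]
After op 7 (*): stack=[64] mem=[8,0,0,0]

[64]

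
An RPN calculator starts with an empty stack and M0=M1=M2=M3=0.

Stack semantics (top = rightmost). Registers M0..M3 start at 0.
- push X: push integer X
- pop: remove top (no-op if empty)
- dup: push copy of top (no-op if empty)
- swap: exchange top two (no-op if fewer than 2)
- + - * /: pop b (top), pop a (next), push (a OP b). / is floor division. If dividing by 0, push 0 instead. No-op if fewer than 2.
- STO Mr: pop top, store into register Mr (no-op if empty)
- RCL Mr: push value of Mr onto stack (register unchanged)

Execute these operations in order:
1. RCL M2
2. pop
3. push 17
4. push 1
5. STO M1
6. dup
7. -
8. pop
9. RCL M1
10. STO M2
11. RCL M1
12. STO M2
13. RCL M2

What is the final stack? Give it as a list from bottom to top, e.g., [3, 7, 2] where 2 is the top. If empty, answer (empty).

Answer: [1]

Derivation:
After op 1 (RCL M2): stack=[0] mem=[0,0,0,0]
After op 2 (pop): stack=[empty] mem=[0,0,0,0]
After op 3 (push 17): stack=[17] mem=[0,0,0,0]
After op 4 (push 1): stack=[17,1] mem=[0,0,0,0]
After op 5 (STO M1): stack=[17] mem=[0,1,0,0]
After op 6 (dup): stack=[17,17] mem=[0,1,0,0]
After op 7 (-): stack=[0] mem=[0,1,0,0]
After op 8 (pop): stack=[empty] mem=[0,1,0,0]
After op 9 (RCL M1): stack=[1] mem=[0,1,0,0]
After op 10 (STO M2): stack=[empty] mem=[0,1,1,0]
After op 11 (RCL M1): stack=[1] mem=[0,1,1,0]
After op 12 (STO M2): stack=[empty] mem=[0,1,1,0]
After op 13 (RCL M2): stack=[1] mem=[0,1,1,0]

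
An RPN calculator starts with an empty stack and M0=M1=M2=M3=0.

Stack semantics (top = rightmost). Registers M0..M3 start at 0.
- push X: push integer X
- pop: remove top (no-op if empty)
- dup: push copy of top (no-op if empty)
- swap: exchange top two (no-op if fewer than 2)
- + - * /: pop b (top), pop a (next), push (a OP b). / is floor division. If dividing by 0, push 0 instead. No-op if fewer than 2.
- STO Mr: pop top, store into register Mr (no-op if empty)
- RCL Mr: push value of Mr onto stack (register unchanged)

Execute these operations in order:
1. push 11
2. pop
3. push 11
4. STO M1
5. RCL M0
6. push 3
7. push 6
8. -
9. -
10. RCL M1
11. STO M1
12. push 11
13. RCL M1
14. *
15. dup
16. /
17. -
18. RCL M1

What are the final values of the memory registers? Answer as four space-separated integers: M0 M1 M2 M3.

After op 1 (push 11): stack=[11] mem=[0,0,0,0]
After op 2 (pop): stack=[empty] mem=[0,0,0,0]
After op 3 (push 11): stack=[11] mem=[0,0,0,0]
After op 4 (STO M1): stack=[empty] mem=[0,11,0,0]
After op 5 (RCL M0): stack=[0] mem=[0,11,0,0]
After op 6 (push 3): stack=[0,3] mem=[0,11,0,0]
After op 7 (push 6): stack=[0,3,6] mem=[0,11,0,0]
After op 8 (-): stack=[0,-3] mem=[0,11,0,0]
After op 9 (-): stack=[3] mem=[0,11,0,0]
After op 10 (RCL M1): stack=[3,11] mem=[0,11,0,0]
After op 11 (STO M1): stack=[3] mem=[0,11,0,0]
After op 12 (push 11): stack=[3,11] mem=[0,11,0,0]
After op 13 (RCL M1): stack=[3,11,11] mem=[0,11,0,0]
After op 14 (*): stack=[3,121] mem=[0,11,0,0]
After op 15 (dup): stack=[3,121,121] mem=[0,11,0,0]
After op 16 (/): stack=[3,1] mem=[0,11,0,0]
After op 17 (-): stack=[2] mem=[0,11,0,0]
After op 18 (RCL M1): stack=[2,11] mem=[0,11,0,0]

Answer: 0 11 0 0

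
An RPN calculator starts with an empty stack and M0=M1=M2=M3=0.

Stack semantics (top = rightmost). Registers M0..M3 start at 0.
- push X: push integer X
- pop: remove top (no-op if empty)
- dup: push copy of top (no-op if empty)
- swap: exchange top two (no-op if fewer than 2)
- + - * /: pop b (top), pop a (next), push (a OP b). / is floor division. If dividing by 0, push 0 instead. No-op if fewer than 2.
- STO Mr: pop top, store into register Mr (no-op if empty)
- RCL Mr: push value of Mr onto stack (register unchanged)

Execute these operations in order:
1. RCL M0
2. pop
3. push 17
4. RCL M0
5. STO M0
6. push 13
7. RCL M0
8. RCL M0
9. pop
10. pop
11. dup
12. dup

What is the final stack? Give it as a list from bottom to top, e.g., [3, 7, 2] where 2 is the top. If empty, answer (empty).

Answer: [17, 13, 13, 13]

Derivation:
After op 1 (RCL M0): stack=[0] mem=[0,0,0,0]
After op 2 (pop): stack=[empty] mem=[0,0,0,0]
After op 3 (push 17): stack=[17] mem=[0,0,0,0]
After op 4 (RCL M0): stack=[17,0] mem=[0,0,0,0]
After op 5 (STO M0): stack=[17] mem=[0,0,0,0]
After op 6 (push 13): stack=[17,13] mem=[0,0,0,0]
After op 7 (RCL M0): stack=[17,13,0] mem=[0,0,0,0]
After op 8 (RCL M0): stack=[17,13,0,0] mem=[0,0,0,0]
After op 9 (pop): stack=[17,13,0] mem=[0,0,0,0]
After op 10 (pop): stack=[17,13] mem=[0,0,0,0]
After op 11 (dup): stack=[17,13,13] mem=[0,0,0,0]
After op 12 (dup): stack=[17,13,13,13] mem=[0,0,0,0]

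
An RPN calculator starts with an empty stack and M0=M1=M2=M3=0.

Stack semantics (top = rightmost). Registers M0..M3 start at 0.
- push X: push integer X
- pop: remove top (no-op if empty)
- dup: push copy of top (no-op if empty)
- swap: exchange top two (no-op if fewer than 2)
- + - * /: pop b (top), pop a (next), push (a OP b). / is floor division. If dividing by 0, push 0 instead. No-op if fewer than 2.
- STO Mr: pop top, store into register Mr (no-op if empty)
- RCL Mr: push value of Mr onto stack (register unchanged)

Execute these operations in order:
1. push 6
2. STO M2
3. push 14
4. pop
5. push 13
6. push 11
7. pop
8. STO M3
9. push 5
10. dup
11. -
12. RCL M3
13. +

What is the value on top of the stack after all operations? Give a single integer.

Answer: 13

Derivation:
After op 1 (push 6): stack=[6] mem=[0,0,0,0]
After op 2 (STO M2): stack=[empty] mem=[0,0,6,0]
After op 3 (push 14): stack=[14] mem=[0,0,6,0]
After op 4 (pop): stack=[empty] mem=[0,0,6,0]
After op 5 (push 13): stack=[13] mem=[0,0,6,0]
After op 6 (push 11): stack=[13,11] mem=[0,0,6,0]
After op 7 (pop): stack=[13] mem=[0,0,6,0]
After op 8 (STO M3): stack=[empty] mem=[0,0,6,13]
After op 9 (push 5): stack=[5] mem=[0,0,6,13]
After op 10 (dup): stack=[5,5] mem=[0,0,6,13]
After op 11 (-): stack=[0] mem=[0,0,6,13]
After op 12 (RCL M3): stack=[0,13] mem=[0,0,6,13]
After op 13 (+): stack=[13] mem=[0,0,6,13]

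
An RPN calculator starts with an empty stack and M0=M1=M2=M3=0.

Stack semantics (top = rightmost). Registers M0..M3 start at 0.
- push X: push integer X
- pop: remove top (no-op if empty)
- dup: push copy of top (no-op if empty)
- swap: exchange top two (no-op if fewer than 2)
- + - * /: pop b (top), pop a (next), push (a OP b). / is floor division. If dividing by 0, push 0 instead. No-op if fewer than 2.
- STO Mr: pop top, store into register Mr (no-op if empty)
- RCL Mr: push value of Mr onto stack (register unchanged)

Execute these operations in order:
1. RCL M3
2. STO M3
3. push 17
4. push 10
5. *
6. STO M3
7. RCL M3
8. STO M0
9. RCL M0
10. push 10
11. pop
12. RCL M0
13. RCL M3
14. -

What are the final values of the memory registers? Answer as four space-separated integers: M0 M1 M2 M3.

After op 1 (RCL M3): stack=[0] mem=[0,0,0,0]
After op 2 (STO M3): stack=[empty] mem=[0,0,0,0]
After op 3 (push 17): stack=[17] mem=[0,0,0,0]
After op 4 (push 10): stack=[17,10] mem=[0,0,0,0]
After op 5 (*): stack=[170] mem=[0,0,0,0]
After op 6 (STO M3): stack=[empty] mem=[0,0,0,170]
After op 7 (RCL M3): stack=[170] mem=[0,0,0,170]
After op 8 (STO M0): stack=[empty] mem=[170,0,0,170]
After op 9 (RCL M0): stack=[170] mem=[170,0,0,170]
After op 10 (push 10): stack=[170,10] mem=[170,0,0,170]
After op 11 (pop): stack=[170] mem=[170,0,0,170]
After op 12 (RCL M0): stack=[170,170] mem=[170,0,0,170]
After op 13 (RCL M3): stack=[170,170,170] mem=[170,0,0,170]
After op 14 (-): stack=[170,0] mem=[170,0,0,170]

Answer: 170 0 0 170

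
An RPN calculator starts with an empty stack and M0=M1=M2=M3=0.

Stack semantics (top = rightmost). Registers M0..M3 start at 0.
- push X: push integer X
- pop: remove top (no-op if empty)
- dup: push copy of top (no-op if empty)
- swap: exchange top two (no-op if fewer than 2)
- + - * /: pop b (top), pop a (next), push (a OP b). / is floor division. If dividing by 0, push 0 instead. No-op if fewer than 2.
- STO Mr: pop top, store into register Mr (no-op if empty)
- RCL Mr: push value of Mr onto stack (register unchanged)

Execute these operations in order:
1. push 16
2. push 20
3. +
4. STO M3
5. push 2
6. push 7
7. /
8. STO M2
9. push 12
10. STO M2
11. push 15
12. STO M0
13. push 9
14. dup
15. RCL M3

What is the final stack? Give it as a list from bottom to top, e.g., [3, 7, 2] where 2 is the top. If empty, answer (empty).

Answer: [9, 9, 36]

Derivation:
After op 1 (push 16): stack=[16] mem=[0,0,0,0]
After op 2 (push 20): stack=[16,20] mem=[0,0,0,0]
After op 3 (+): stack=[36] mem=[0,0,0,0]
After op 4 (STO M3): stack=[empty] mem=[0,0,0,36]
After op 5 (push 2): stack=[2] mem=[0,0,0,36]
After op 6 (push 7): stack=[2,7] mem=[0,0,0,36]
After op 7 (/): stack=[0] mem=[0,0,0,36]
After op 8 (STO M2): stack=[empty] mem=[0,0,0,36]
After op 9 (push 12): stack=[12] mem=[0,0,0,36]
After op 10 (STO M2): stack=[empty] mem=[0,0,12,36]
After op 11 (push 15): stack=[15] mem=[0,0,12,36]
After op 12 (STO M0): stack=[empty] mem=[15,0,12,36]
After op 13 (push 9): stack=[9] mem=[15,0,12,36]
After op 14 (dup): stack=[9,9] mem=[15,0,12,36]
After op 15 (RCL M3): stack=[9,9,36] mem=[15,0,12,36]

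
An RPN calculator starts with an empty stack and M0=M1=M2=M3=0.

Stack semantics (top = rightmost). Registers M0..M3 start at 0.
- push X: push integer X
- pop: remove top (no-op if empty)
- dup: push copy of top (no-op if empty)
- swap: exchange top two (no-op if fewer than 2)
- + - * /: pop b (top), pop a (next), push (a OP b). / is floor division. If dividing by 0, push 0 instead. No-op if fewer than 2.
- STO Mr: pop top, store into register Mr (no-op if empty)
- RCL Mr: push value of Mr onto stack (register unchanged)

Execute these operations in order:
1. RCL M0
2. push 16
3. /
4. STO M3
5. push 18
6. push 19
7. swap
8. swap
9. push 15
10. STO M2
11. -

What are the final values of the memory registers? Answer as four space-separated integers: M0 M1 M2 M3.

After op 1 (RCL M0): stack=[0] mem=[0,0,0,0]
After op 2 (push 16): stack=[0,16] mem=[0,0,0,0]
After op 3 (/): stack=[0] mem=[0,0,0,0]
After op 4 (STO M3): stack=[empty] mem=[0,0,0,0]
After op 5 (push 18): stack=[18] mem=[0,0,0,0]
After op 6 (push 19): stack=[18,19] mem=[0,0,0,0]
After op 7 (swap): stack=[19,18] mem=[0,0,0,0]
After op 8 (swap): stack=[18,19] mem=[0,0,0,0]
After op 9 (push 15): stack=[18,19,15] mem=[0,0,0,0]
After op 10 (STO M2): stack=[18,19] mem=[0,0,15,0]
After op 11 (-): stack=[-1] mem=[0,0,15,0]

Answer: 0 0 15 0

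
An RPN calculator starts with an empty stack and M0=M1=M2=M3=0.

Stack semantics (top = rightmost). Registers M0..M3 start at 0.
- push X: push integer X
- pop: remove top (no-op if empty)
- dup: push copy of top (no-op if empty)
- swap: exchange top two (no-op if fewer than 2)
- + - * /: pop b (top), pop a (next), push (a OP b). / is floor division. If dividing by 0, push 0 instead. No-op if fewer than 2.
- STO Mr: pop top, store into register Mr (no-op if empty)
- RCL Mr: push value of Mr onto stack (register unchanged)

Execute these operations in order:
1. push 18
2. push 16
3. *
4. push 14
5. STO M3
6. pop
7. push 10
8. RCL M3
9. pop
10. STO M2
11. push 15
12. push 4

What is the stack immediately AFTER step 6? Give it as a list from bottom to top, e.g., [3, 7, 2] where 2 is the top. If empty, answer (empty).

After op 1 (push 18): stack=[18] mem=[0,0,0,0]
After op 2 (push 16): stack=[18,16] mem=[0,0,0,0]
After op 3 (*): stack=[288] mem=[0,0,0,0]
After op 4 (push 14): stack=[288,14] mem=[0,0,0,0]
After op 5 (STO M3): stack=[288] mem=[0,0,0,14]
After op 6 (pop): stack=[empty] mem=[0,0,0,14]

(empty)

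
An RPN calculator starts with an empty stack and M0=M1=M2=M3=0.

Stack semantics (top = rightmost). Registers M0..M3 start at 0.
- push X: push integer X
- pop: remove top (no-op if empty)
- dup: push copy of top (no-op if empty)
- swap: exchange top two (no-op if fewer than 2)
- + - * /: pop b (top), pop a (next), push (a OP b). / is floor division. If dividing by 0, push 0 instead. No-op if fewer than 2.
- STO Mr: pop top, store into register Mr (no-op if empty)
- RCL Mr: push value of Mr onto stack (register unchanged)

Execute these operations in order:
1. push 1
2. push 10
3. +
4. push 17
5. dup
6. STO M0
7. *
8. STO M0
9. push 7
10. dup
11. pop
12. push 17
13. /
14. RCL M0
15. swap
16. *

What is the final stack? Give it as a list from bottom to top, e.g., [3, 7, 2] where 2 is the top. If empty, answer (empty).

Answer: [0]

Derivation:
After op 1 (push 1): stack=[1] mem=[0,0,0,0]
After op 2 (push 10): stack=[1,10] mem=[0,0,0,0]
After op 3 (+): stack=[11] mem=[0,0,0,0]
After op 4 (push 17): stack=[11,17] mem=[0,0,0,0]
After op 5 (dup): stack=[11,17,17] mem=[0,0,0,0]
After op 6 (STO M0): stack=[11,17] mem=[17,0,0,0]
After op 7 (*): stack=[187] mem=[17,0,0,0]
After op 8 (STO M0): stack=[empty] mem=[187,0,0,0]
After op 9 (push 7): stack=[7] mem=[187,0,0,0]
After op 10 (dup): stack=[7,7] mem=[187,0,0,0]
After op 11 (pop): stack=[7] mem=[187,0,0,0]
After op 12 (push 17): stack=[7,17] mem=[187,0,0,0]
After op 13 (/): stack=[0] mem=[187,0,0,0]
After op 14 (RCL M0): stack=[0,187] mem=[187,0,0,0]
After op 15 (swap): stack=[187,0] mem=[187,0,0,0]
After op 16 (*): stack=[0] mem=[187,0,0,0]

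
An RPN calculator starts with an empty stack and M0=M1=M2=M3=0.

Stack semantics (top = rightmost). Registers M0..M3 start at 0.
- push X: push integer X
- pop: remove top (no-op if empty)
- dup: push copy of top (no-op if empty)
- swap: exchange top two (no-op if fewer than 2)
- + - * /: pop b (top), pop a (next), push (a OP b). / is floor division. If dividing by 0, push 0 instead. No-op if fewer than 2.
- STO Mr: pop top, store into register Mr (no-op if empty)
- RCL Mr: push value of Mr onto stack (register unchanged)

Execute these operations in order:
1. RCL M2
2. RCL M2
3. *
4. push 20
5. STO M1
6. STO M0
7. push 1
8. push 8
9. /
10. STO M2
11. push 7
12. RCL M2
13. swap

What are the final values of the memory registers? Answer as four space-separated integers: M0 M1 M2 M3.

After op 1 (RCL M2): stack=[0] mem=[0,0,0,0]
After op 2 (RCL M2): stack=[0,0] mem=[0,0,0,0]
After op 3 (*): stack=[0] mem=[0,0,0,0]
After op 4 (push 20): stack=[0,20] mem=[0,0,0,0]
After op 5 (STO M1): stack=[0] mem=[0,20,0,0]
After op 6 (STO M0): stack=[empty] mem=[0,20,0,0]
After op 7 (push 1): stack=[1] mem=[0,20,0,0]
After op 8 (push 8): stack=[1,8] mem=[0,20,0,0]
After op 9 (/): stack=[0] mem=[0,20,0,0]
After op 10 (STO M2): stack=[empty] mem=[0,20,0,0]
After op 11 (push 7): stack=[7] mem=[0,20,0,0]
After op 12 (RCL M2): stack=[7,0] mem=[0,20,0,0]
After op 13 (swap): stack=[0,7] mem=[0,20,0,0]

Answer: 0 20 0 0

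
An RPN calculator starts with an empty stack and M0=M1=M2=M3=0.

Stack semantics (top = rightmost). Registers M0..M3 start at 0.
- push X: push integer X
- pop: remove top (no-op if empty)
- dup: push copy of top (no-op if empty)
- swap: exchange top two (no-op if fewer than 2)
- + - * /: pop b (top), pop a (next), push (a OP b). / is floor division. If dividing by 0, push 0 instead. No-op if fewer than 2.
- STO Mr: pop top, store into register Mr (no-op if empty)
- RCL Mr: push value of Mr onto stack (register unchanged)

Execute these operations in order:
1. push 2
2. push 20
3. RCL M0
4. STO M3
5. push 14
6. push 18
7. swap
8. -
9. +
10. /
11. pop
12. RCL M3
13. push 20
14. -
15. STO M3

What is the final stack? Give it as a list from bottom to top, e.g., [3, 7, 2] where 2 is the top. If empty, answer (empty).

Answer: (empty)

Derivation:
After op 1 (push 2): stack=[2] mem=[0,0,0,0]
After op 2 (push 20): stack=[2,20] mem=[0,0,0,0]
After op 3 (RCL M0): stack=[2,20,0] mem=[0,0,0,0]
After op 4 (STO M3): stack=[2,20] mem=[0,0,0,0]
After op 5 (push 14): stack=[2,20,14] mem=[0,0,0,0]
After op 6 (push 18): stack=[2,20,14,18] mem=[0,0,0,0]
After op 7 (swap): stack=[2,20,18,14] mem=[0,0,0,0]
After op 8 (-): stack=[2,20,4] mem=[0,0,0,0]
After op 9 (+): stack=[2,24] mem=[0,0,0,0]
After op 10 (/): stack=[0] mem=[0,0,0,0]
After op 11 (pop): stack=[empty] mem=[0,0,0,0]
After op 12 (RCL M3): stack=[0] mem=[0,0,0,0]
After op 13 (push 20): stack=[0,20] mem=[0,0,0,0]
After op 14 (-): stack=[-20] mem=[0,0,0,0]
After op 15 (STO M3): stack=[empty] mem=[0,0,0,-20]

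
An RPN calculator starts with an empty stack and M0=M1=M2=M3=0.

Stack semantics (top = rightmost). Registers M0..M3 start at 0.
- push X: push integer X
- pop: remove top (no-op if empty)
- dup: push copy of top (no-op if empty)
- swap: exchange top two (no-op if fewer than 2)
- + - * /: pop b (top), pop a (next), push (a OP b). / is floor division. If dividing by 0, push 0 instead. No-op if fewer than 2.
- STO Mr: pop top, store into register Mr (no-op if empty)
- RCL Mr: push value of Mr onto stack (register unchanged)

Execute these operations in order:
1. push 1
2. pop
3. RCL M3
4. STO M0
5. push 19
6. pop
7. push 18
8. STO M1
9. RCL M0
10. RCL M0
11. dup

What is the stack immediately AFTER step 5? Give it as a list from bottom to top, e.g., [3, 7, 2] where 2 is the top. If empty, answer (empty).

After op 1 (push 1): stack=[1] mem=[0,0,0,0]
After op 2 (pop): stack=[empty] mem=[0,0,0,0]
After op 3 (RCL M3): stack=[0] mem=[0,0,0,0]
After op 4 (STO M0): stack=[empty] mem=[0,0,0,0]
After op 5 (push 19): stack=[19] mem=[0,0,0,0]

[19]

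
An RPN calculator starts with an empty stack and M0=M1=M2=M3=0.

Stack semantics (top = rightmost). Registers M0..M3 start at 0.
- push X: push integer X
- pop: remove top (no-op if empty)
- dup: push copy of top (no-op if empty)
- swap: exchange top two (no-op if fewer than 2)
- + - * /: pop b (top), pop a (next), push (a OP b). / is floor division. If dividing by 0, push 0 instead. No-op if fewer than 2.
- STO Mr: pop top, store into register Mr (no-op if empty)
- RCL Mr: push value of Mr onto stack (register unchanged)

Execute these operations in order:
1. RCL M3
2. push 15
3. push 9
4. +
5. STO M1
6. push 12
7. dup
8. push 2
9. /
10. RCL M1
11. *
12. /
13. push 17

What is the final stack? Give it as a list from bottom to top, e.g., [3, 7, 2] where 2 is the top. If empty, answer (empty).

Answer: [0, 0, 17]

Derivation:
After op 1 (RCL M3): stack=[0] mem=[0,0,0,0]
After op 2 (push 15): stack=[0,15] mem=[0,0,0,0]
After op 3 (push 9): stack=[0,15,9] mem=[0,0,0,0]
After op 4 (+): stack=[0,24] mem=[0,0,0,0]
After op 5 (STO M1): stack=[0] mem=[0,24,0,0]
After op 6 (push 12): stack=[0,12] mem=[0,24,0,0]
After op 7 (dup): stack=[0,12,12] mem=[0,24,0,0]
After op 8 (push 2): stack=[0,12,12,2] mem=[0,24,0,0]
After op 9 (/): stack=[0,12,6] mem=[0,24,0,0]
After op 10 (RCL M1): stack=[0,12,6,24] mem=[0,24,0,0]
After op 11 (*): stack=[0,12,144] mem=[0,24,0,0]
After op 12 (/): stack=[0,0] mem=[0,24,0,0]
After op 13 (push 17): stack=[0,0,17] mem=[0,24,0,0]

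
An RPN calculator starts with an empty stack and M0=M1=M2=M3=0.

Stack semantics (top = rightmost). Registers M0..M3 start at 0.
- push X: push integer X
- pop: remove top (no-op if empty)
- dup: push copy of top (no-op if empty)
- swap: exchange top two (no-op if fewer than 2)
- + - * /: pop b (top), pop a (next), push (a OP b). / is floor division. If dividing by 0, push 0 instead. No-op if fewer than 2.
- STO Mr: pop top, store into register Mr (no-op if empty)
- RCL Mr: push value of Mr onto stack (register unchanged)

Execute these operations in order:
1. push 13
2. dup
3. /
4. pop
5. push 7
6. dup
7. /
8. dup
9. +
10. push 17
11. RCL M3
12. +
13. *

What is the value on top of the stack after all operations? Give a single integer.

After op 1 (push 13): stack=[13] mem=[0,0,0,0]
After op 2 (dup): stack=[13,13] mem=[0,0,0,0]
After op 3 (/): stack=[1] mem=[0,0,0,0]
After op 4 (pop): stack=[empty] mem=[0,0,0,0]
After op 5 (push 7): stack=[7] mem=[0,0,0,0]
After op 6 (dup): stack=[7,7] mem=[0,0,0,0]
After op 7 (/): stack=[1] mem=[0,0,0,0]
After op 8 (dup): stack=[1,1] mem=[0,0,0,0]
After op 9 (+): stack=[2] mem=[0,0,0,0]
After op 10 (push 17): stack=[2,17] mem=[0,0,0,0]
After op 11 (RCL M3): stack=[2,17,0] mem=[0,0,0,0]
After op 12 (+): stack=[2,17] mem=[0,0,0,0]
After op 13 (*): stack=[34] mem=[0,0,0,0]

Answer: 34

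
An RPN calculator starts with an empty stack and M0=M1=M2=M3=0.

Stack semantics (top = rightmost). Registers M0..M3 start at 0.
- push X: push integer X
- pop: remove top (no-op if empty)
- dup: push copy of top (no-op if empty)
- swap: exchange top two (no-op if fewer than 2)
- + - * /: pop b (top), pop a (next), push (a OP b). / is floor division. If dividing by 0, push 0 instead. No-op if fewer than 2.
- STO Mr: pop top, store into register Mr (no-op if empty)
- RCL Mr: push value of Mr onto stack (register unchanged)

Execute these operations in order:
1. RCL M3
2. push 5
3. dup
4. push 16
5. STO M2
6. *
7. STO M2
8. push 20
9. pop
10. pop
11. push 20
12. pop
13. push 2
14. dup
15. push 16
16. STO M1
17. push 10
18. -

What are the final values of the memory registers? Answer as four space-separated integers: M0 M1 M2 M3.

Answer: 0 16 25 0

Derivation:
After op 1 (RCL M3): stack=[0] mem=[0,0,0,0]
After op 2 (push 5): stack=[0,5] mem=[0,0,0,0]
After op 3 (dup): stack=[0,5,5] mem=[0,0,0,0]
After op 4 (push 16): stack=[0,5,5,16] mem=[0,0,0,0]
After op 5 (STO M2): stack=[0,5,5] mem=[0,0,16,0]
After op 6 (*): stack=[0,25] mem=[0,0,16,0]
After op 7 (STO M2): stack=[0] mem=[0,0,25,0]
After op 8 (push 20): stack=[0,20] mem=[0,0,25,0]
After op 9 (pop): stack=[0] mem=[0,0,25,0]
After op 10 (pop): stack=[empty] mem=[0,0,25,0]
After op 11 (push 20): stack=[20] mem=[0,0,25,0]
After op 12 (pop): stack=[empty] mem=[0,0,25,0]
After op 13 (push 2): stack=[2] mem=[0,0,25,0]
After op 14 (dup): stack=[2,2] mem=[0,0,25,0]
After op 15 (push 16): stack=[2,2,16] mem=[0,0,25,0]
After op 16 (STO M1): stack=[2,2] mem=[0,16,25,0]
After op 17 (push 10): stack=[2,2,10] mem=[0,16,25,0]
After op 18 (-): stack=[2,-8] mem=[0,16,25,0]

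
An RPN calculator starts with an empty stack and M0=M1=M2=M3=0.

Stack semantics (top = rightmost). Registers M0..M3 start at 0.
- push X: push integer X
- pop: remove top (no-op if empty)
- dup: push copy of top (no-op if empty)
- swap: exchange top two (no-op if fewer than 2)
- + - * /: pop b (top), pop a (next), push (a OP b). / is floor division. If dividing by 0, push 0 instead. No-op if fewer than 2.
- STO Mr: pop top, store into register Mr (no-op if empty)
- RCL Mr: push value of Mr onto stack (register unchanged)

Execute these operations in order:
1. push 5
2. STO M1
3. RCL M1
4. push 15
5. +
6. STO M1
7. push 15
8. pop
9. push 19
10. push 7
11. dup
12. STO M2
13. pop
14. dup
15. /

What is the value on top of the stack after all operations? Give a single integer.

Answer: 1

Derivation:
After op 1 (push 5): stack=[5] mem=[0,0,0,0]
After op 2 (STO M1): stack=[empty] mem=[0,5,0,0]
After op 3 (RCL M1): stack=[5] mem=[0,5,0,0]
After op 4 (push 15): stack=[5,15] mem=[0,5,0,0]
After op 5 (+): stack=[20] mem=[0,5,0,0]
After op 6 (STO M1): stack=[empty] mem=[0,20,0,0]
After op 7 (push 15): stack=[15] mem=[0,20,0,0]
After op 8 (pop): stack=[empty] mem=[0,20,0,0]
After op 9 (push 19): stack=[19] mem=[0,20,0,0]
After op 10 (push 7): stack=[19,7] mem=[0,20,0,0]
After op 11 (dup): stack=[19,7,7] mem=[0,20,0,0]
After op 12 (STO M2): stack=[19,7] mem=[0,20,7,0]
After op 13 (pop): stack=[19] mem=[0,20,7,0]
After op 14 (dup): stack=[19,19] mem=[0,20,7,0]
After op 15 (/): stack=[1] mem=[0,20,7,0]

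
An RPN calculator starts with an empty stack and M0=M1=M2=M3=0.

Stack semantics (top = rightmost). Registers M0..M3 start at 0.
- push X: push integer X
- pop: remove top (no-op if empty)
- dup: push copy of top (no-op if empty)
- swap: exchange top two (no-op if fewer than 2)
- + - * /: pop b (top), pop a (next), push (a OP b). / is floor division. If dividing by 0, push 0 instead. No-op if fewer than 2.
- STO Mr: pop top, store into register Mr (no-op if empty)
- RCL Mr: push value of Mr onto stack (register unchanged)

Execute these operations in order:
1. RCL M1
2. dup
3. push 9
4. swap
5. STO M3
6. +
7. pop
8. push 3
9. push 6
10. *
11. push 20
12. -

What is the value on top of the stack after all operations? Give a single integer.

Answer: -2

Derivation:
After op 1 (RCL M1): stack=[0] mem=[0,0,0,0]
After op 2 (dup): stack=[0,0] mem=[0,0,0,0]
After op 3 (push 9): stack=[0,0,9] mem=[0,0,0,0]
After op 4 (swap): stack=[0,9,0] mem=[0,0,0,0]
After op 5 (STO M3): stack=[0,9] mem=[0,0,0,0]
After op 6 (+): stack=[9] mem=[0,0,0,0]
After op 7 (pop): stack=[empty] mem=[0,0,0,0]
After op 8 (push 3): stack=[3] mem=[0,0,0,0]
After op 9 (push 6): stack=[3,6] mem=[0,0,0,0]
After op 10 (*): stack=[18] mem=[0,0,0,0]
After op 11 (push 20): stack=[18,20] mem=[0,0,0,0]
After op 12 (-): stack=[-2] mem=[0,0,0,0]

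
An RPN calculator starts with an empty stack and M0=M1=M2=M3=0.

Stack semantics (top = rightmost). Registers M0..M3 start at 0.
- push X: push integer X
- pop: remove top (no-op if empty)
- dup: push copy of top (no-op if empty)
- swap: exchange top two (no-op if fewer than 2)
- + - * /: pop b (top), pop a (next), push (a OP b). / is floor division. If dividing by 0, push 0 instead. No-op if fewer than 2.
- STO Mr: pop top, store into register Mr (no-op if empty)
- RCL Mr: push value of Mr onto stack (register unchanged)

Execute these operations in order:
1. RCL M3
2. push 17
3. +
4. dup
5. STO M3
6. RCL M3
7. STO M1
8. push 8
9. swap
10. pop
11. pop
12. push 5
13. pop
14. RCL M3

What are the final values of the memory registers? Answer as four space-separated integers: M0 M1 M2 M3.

Answer: 0 17 0 17

Derivation:
After op 1 (RCL M3): stack=[0] mem=[0,0,0,0]
After op 2 (push 17): stack=[0,17] mem=[0,0,0,0]
After op 3 (+): stack=[17] mem=[0,0,0,0]
After op 4 (dup): stack=[17,17] mem=[0,0,0,0]
After op 5 (STO M3): stack=[17] mem=[0,0,0,17]
After op 6 (RCL M3): stack=[17,17] mem=[0,0,0,17]
After op 7 (STO M1): stack=[17] mem=[0,17,0,17]
After op 8 (push 8): stack=[17,8] mem=[0,17,0,17]
After op 9 (swap): stack=[8,17] mem=[0,17,0,17]
After op 10 (pop): stack=[8] mem=[0,17,0,17]
After op 11 (pop): stack=[empty] mem=[0,17,0,17]
After op 12 (push 5): stack=[5] mem=[0,17,0,17]
After op 13 (pop): stack=[empty] mem=[0,17,0,17]
After op 14 (RCL M3): stack=[17] mem=[0,17,0,17]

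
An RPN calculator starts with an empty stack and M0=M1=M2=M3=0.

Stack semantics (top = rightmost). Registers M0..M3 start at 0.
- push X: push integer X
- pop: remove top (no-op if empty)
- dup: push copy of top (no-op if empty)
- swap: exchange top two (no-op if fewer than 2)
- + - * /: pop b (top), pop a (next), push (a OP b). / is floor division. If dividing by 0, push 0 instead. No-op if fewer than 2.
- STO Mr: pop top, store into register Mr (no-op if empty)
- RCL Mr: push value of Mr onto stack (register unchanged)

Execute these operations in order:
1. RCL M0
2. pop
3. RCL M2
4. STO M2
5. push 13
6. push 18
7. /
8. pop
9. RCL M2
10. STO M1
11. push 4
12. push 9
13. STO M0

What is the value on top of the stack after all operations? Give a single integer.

After op 1 (RCL M0): stack=[0] mem=[0,0,0,0]
After op 2 (pop): stack=[empty] mem=[0,0,0,0]
After op 3 (RCL M2): stack=[0] mem=[0,0,0,0]
After op 4 (STO M2): stack=[empty] mem=[0,0,0,0]
After op 5 (push 13): stack=[13] mem=[0,0,0,0]
After op 6 (push 18): stack=[13,18] mem=[0,0,0,0]
After op 7 (/): stack=[0] mem=[0,0,0,0]
After op 8 (pop): stack=[empty] mem=[0,0,0,0]
After op 9 (RCL M2): stack=[0] mem=[0,0,0,0]
After op 10 (STO M1): stack=[empty] mem=[0,0,0,0]
After op 11 (push 4): stack=[4] mem=[0,0,0,0]
After op 12 (push 9): stack=[4,9] mem=[0,0,0,0]
After op 13 (STO M0): stack=[4] mem=[9,0,0,0]

Answer: 4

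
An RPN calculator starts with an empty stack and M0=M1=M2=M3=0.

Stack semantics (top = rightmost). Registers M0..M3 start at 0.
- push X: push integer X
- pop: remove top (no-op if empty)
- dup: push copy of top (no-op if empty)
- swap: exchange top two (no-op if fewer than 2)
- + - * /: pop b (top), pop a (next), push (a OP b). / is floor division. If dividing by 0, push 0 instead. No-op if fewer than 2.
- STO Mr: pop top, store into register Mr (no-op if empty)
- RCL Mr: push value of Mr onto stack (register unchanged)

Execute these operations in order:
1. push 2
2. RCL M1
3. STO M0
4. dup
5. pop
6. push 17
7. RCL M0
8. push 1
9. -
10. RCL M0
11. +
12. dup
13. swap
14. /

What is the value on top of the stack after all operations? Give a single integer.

Answer: 1

Derivation:
After op 1 (push 2): stack=[2] mem=[0,0,0,0]
After op 2 (RCL M1): stack=[2,0] mem=[0,0,0,0]
After op 3 (STO M0): stack=[2] mem=[0,0,0,0]
After op 4 (dup): stack=[2,2] mem=[0,0,0,0]
After op 5 (pop): stack=[2] mem=[0,0,0,0]
After op 6 (push 17): stack=[2,17] mem=[0,0,0,0]
After op 7 (RCL M0): stack=[2,17,0] mem=[0,0,0,0]
After op 8 (push 1): stack=[2,17,0,1] mem=[0,0,0,0]
After op 9 (-): stack=[2,17,-1] mem=[0,0,0,0]
After op 10 (RCL M0): stack=[2,17,-1,0] mem=[0,0,0,0]
After op 11 (+): stack=[2,17,-1] mem=[0,0,0,0]
After op 12 (dup): stack=[2,17,-1,-1] mem=[0,0,0,0]
After op 13 (swap): stack=[2,17,-1,-1] mem=[0,0,0,0]
After op 14 (/): stack=[2,17,1] mem=[0,0,0,0]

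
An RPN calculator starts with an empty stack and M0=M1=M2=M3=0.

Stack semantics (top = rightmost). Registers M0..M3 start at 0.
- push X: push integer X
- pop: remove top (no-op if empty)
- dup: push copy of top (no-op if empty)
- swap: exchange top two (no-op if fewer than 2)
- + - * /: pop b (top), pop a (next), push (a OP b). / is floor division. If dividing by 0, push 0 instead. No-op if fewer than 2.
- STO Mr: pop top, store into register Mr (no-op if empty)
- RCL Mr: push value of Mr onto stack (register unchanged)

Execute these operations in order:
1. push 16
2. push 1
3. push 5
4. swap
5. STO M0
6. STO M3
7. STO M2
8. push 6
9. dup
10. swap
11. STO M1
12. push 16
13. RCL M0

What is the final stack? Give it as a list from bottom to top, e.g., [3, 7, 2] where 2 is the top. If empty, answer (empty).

Answer: [6, 16, 1]

Derivation:
After op 1 (push 16): stack=[16] mem=[0,0,0,0]
After op 2 (push 1): stack=[16,1] mem=[0,0,0,0]
After op 3 (push 5): stack=[16,1,5] mem=[0,0,0,0]
After op 4 (swap): stack=[16,5,1] mem=[0,0,0,0]
After op 5 (STO M0): stack=[16,5] mem=[1,0,0,0]
After op 6 (STO M3): stack=[16] mem=[1,0,0,5]
After op 7 (STO M2): stack=[empty] mem=[1,0,16,5]
After op 8 (push 6): stack=[6] mem=[1,0,16,5]
After op 9 (dup): stack=[6,6] mem=[1,0,16,5]
After op 10 (swap): stack=[6,6] mem=[1,0,16,5]
After op 11 (STO M1): stack=[6] mem=[1,6,16,5]
After op 12 (push 16): stack=[6,16] mem=[1,6,16,5]
After op 13 (RCL M0): stack=[6,16,1] mem=[1,6,16,5]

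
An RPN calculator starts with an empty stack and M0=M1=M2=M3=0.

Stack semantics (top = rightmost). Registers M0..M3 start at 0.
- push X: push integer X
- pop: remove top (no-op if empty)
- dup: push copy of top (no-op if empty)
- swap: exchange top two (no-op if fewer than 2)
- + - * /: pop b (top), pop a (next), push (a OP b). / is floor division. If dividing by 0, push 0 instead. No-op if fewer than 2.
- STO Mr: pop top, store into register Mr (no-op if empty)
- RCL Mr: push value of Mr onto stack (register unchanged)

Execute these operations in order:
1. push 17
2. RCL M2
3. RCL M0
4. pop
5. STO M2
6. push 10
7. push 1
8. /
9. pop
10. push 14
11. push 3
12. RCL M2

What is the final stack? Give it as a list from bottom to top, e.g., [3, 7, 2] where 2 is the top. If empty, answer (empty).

Answer: [17, 14, 3, 0]

Derivation:
After op 1 (push 17): stack=[17] mem=[0,0,0,0]
After op 2 (RCL M2): stack=[17,0] mem=[0,0,0,0]
After op 3 (RCL M0): stack=[17,0,0] mem=[0,0,0,0]
After op 4 (pop): stack=[17,0] mem=[0,0,0,0]
After op 5 (STO M2): stack=[17] mem=[0,0,0,0]
After op 6 (push 10): stack=[17,10] mem=[0,0,0,0]
After op 7 (push 1): stack=[17,10,1] mem=[0,0,0,0]
After op 8 (/): stack=[17,10] mem=[0,0,0,0]
After op 9 (pop): stack=[17] mem=[0,0,0,0]
After op 10 (push 14): stack=[17,14] mem=[0,0,0,0]
After op 11 (push 3): stack=[17,14,3] mem=[0,0,0,0]
After op 12 (RCL M2): stack=[17,14,3,0] mem=[0,0,0,0]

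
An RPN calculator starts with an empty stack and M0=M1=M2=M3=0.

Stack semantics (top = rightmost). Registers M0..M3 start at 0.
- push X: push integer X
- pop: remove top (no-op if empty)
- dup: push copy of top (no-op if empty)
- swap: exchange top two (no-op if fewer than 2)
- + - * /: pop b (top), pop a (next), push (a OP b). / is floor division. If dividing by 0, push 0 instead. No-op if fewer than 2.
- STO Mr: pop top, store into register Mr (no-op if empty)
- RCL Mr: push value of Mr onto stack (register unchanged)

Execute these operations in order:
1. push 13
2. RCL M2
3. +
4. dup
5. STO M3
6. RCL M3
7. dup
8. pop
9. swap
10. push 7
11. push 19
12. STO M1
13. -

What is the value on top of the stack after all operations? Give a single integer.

Answer: 6

Derivation:
After op 1 (push 13): stack=[13] mem=[0,0,0,0]
After op 2 (RCL M2): stack=[13,0] mem=[0,0,0,0]
After op 3 (+): stack=[13] mem=[0,0,0,0]
After op 4 (dup): stack=[13,13] mem=[0,0,0,0]
After op 5 (STO M3): stack=[13] mem=[0,0,0,13]
After op 6 (RCL M3): stack=[13,13] mem=[0,0,0,13]
After op 7 (dup): stack=[13,13,13] mem=[0,0,0,13]
After op 8 (pop): stack=[13,13] mem=[0,0,0,13]
After op 9 (swap): stack=[13,13] mem=[0,0,0,13]
After op 10 (push 7): stack=[13,13,7] mem=[0,0,0,13]
After op 11 (push 19): stack=[13,13,7,19] mem=[0,0,0,13]
After op 12 (STO M1): stack=[13,13,7] mem=[0,19,0,13]
After op 13 (-): stack=[13,6] mem=[0,19,0,13]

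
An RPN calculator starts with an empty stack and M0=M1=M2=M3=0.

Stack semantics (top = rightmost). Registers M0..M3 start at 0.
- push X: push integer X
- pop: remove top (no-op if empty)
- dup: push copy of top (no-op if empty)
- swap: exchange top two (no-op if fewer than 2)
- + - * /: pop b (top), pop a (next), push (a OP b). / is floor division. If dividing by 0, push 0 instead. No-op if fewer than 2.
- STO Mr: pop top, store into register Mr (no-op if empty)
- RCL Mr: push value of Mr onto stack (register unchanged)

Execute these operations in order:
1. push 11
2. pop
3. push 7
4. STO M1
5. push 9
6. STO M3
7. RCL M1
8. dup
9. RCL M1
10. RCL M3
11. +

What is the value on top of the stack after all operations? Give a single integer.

After op 1 (push 11): stack=[11] mem=[0,0,0,0]
After op 2 (pop): stack=[empty] mem=[0,0,0,0]
After op 3 (push 7): stack=[7] mem=[0,0,0,0]
After op 4 (STO M1): stack=[empty] mem=[0,7,0,0]
After op 5 (push 9): stack=[9] mem=[0,7,0,0]
After op 6 (STO M3): stack=[empty] mem=[0,7,0,9]
After op 7 (RCL M1): stack=[7] mem=[0,7,0,9]
After op 8 (dup): stack=[7,7] mem=[0,7,0,9]
After op 9 (RCL M1): stack=[7,7,7] mem=[0,7,0,9]
After op 10 (RCL M3): stack=[7,7,7,9] mem=[0,7,0,9]
After op 11 (+): stack=[7,7,16] mem=[0,7,0,9]

Answer: 16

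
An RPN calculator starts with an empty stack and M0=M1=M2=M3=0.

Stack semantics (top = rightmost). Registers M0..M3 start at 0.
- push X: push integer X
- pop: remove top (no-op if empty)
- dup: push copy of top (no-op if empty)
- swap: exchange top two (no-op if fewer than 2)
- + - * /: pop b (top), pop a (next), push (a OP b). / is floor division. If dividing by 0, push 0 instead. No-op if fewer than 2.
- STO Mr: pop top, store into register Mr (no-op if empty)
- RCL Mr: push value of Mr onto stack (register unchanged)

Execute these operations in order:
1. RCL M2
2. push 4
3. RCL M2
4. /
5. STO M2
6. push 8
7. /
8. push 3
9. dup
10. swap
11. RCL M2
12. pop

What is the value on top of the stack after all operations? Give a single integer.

Answer: 3

Derivation:
After op 1 (RCL M2): stack=[0] mem=[0,0,0,0]
After op 2 (push 4): stack=[0,4] mem=[0,0,0,0]
After op 3 (RCL M2): stack=[0,4,0] mem=[0,0,0,0]
After op 4 (/): stack=[0,0] mem=[0,0,0,0]
After op 5 (STO M2): stack=[0] mem=[0,0,0,0]
After op 6 (push 8): stack=[0,8] mem=[0,0,0,0]
After op 7 (/): stack=[0] mem=[0,0,0,0]
After op 8 (push 3): stack=[0,3] mem=[0,0,0,0]
After op 9 (dup): stack=[0,3,3] mem=[0,0,0,0]
After op 10 (swap): stack=[0,3,3] mem=[0,0,0,0]
After op 11 (RCL M2): stack=[0,3,3,0] mem=[0,0,0,0]
After op 12 (pop): stack=[0,3,3] mem=[0,0,0,0]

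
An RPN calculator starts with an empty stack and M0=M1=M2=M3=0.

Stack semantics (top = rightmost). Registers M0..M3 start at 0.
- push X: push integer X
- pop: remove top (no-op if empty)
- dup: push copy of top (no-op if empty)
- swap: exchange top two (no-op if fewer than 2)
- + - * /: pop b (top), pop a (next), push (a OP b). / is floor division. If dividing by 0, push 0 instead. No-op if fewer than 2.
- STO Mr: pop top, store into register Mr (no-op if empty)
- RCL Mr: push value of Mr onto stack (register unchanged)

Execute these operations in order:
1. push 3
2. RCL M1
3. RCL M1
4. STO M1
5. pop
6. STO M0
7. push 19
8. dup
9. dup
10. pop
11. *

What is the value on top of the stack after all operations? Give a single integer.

Answer: 361

Derivation:
After op 1 (push 3): stack=[3] mem=[0,0,0,0]
After op 2 (RCL M1): stack=[3,0] mem=[0,0,0,0]
After op 3 (RCL M1): stack=[3,0,0] mem=[0,0,0,0]
After op 4 (STO M1): stack=[3,0] mem=[0,0,0,0]
After op 5 (pop): stack=[3] mem=[0,0,0,0]
After op 6 (STO M0): stack=[empty] mem=[3,0,0,0]
After op 7 (push 19): stack=[19] mem=[3,0,0,0]
After op 8 (dup): stack=[19,19] mem=[3,0,0,0]
After op 9 (dup): stack=[19,19,19] mem=[3,0,0,0]
After op 10 (pop): stack=[19,19] mem=[3,0,0,0]
After op 11 (*): stack=[361] mem=[3,0,0,0]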